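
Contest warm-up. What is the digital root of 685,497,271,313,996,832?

6+8+5+4+9+7+2+7+1+3+1+3+9+9+6+8+3+2 = 93
9+3 = 12
1+2 = 3
(Equivalently, 685,497,271,313,996,832 mod 9 = 3.)

3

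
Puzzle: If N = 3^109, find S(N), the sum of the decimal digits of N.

3^109 = 10144175740568179028790664417176723510595582355545683
Sum of its 53 digits: 234.

234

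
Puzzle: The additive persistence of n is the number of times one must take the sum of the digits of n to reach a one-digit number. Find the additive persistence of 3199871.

3199871 → 38 → 11 → 2 (3 steps)

3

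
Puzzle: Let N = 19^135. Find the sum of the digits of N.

793

19^135 = 42828821928241846954584931984682781692330700255613269873258126497677213994336325247215203358342158687131744496310391196007756401377063266506279898556901549102282850997144699
Sum of its 173 digits: 793.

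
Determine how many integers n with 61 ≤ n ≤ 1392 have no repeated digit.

The integers in [61, 1392] that have no repeated digit: 61, 62, 63, 64, 65, 67, …, 1390, 1392.
846 qualify.

846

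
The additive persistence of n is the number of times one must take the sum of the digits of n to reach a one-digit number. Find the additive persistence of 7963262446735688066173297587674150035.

7963262446735688066173297587674150035 → 178 → 16 → 7 (3 steps)

3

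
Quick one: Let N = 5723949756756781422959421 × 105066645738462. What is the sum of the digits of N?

162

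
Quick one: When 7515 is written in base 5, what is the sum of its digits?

7

7515 in base 5 is 220030.
Digit sum: 2+2+0+0+3+0 = 7.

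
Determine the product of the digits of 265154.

2×6×5×1×5×4 = 1200

1200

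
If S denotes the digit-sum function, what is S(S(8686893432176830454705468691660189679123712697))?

6

First digit sum: 231.
2+3+1 = 6.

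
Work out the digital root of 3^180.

The digital root of n equals n mod 9 (or 9 when 9 | n), so we need 3^180 mod 9.
3^180 ≡ 0 (mod 9), so the digital root is 9.

9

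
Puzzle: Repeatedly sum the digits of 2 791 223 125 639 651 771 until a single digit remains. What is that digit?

2+7+9+1+2+2+3+1+2+5+6+3+9+6+5+1+7+7+1 = 79
7+9 = 16
1+6 = 7

7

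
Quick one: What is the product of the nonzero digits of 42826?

768

4×2×8×2×6 = 768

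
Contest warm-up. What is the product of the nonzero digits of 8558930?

43200

8×5×5×8×9×3 = 43200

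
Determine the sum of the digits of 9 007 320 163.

31

9+0+0+7+3+2+0+1+6+3 = 31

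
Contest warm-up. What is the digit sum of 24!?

24! = 620448401733239439360000
Sum of its 24 digits: 81.

81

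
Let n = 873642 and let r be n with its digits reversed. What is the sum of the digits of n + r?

Reversal of 873642 is 246378; 873642 + 246378 = 1120020.
Digit sum of 1120020: 1+1+2+0+0+2+0 = 6.

6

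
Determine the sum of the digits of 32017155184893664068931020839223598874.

170

3+2+0+1+7+1+5+5+1+8+4+8+9+3+6+6+4+0+6+8+9+3+1+0+2+0+8+3+9+2+2+3+5+9+8+8+7+4 = 170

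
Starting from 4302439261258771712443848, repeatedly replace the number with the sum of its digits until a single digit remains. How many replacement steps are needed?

4302439261258771712443848 → 105 → 6 (2 steps)

2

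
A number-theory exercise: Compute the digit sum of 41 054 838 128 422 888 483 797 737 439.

147

4+1+0+5+4+8+3+8+1+2+8+4+2+2+8+8+8+4+8+3+7+9+7+7+3+7+4+3+9 = 147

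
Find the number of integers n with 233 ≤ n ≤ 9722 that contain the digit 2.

3316

The integers in [233, 9722] that contain the digit 2: 233, 234, 235, 236, 237, 238, …, 9721, 9722.
3316 qualify.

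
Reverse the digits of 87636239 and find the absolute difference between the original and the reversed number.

Reverse of 87636239 is 93263678.
|87636239 − 93263678| = 5627439

5627439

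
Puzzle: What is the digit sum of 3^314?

684

3^314 = 654747700701377386126856657861679570529800895801424573182559133258946484061065580876771978236269380302819031314362546968961704181923607153180171236969
Sum of its 150 digits: 684.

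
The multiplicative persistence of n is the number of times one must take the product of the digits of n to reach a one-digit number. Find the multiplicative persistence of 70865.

70865 → 0 (1 step)

1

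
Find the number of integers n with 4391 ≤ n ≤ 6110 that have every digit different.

The integers in [4391, 6110] that have every digit different: 4391, 4392, 4395, 4396, 4397, 4398, …, 6108, 6109.
853 qualify.

853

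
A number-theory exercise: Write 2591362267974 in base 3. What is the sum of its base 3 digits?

2591362267974 in base 3 is 100011201202111021122200100.
Digit sum: 1+0+0+0+1+1+2+0+1+2+0+2+1+1+1+0+2+1+1+2+2+2+0+0+1+0+0 = 24.

24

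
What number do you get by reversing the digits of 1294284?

4824921

Reversing 1294284 gives 4824921.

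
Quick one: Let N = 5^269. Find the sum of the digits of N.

5^269 = 105421979432305232243485740512700190077099613823685075500777630251081442909697595922503753704495705890631680834303584760705506578940819661787756393762915951839431727421469986438751220703125
Sum of its 189 digits: 830.

830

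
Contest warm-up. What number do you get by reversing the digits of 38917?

Reversing 38917 gives 71983.

71983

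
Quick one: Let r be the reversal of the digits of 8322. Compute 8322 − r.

Reverse of 8322 is 2238.
8322 − 2238 = 6084

6084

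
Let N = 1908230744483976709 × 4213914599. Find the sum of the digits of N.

110

1908230744483976709 × 4213914599 = 8041121392441668175631074691
Sum of its 28 digits: 110.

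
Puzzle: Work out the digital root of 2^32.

4

The digital root of n equals n mod 9 (or 9 when 9 | n), so we need 2^32 mod 9.
2^32 ≡ 4 (mod 9), so the digital root is 4.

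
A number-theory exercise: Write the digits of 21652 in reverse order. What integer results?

25612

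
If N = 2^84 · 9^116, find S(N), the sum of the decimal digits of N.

2^84 · 9^116 = 9520302122350079461830164326878650122058316892941031156372383703509748892038241603123518481971794639351103738492605612445781290181984256
Sum of its 136 digits: 558.

558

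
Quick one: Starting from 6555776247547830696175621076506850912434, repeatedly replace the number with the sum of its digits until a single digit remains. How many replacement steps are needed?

6555776247547830696175621076506850912434 → 184 → 13 → 4 (3 steps)

3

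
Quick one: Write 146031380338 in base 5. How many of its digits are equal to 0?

2

146031380338 in base 5 is 4343033013132323.
The digit 0 appears 2 times.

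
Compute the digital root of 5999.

5+9+9+9 = 32
3+2 = 5

5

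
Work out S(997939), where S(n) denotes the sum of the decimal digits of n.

46

9+9+7+9+3+9 = 46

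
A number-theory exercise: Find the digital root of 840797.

8+4+0+7+9+7 = 35
3+5 = 8
(Equivalently, 840797 mod 9 = 8.)

8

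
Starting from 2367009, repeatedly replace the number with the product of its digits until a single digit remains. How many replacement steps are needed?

1

2367009 → 0 (1 step)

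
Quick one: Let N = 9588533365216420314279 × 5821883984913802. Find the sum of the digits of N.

9588533365216420314279 × 5821883984913802 = 55823328837765121087714651923564778758
Sum of its 38 digits: 186.

186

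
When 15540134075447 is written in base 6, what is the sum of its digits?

37

15540134075447 in base 6 is 53015012233220035.
Digit sum: 5+3+0+1+5+0+1+2+2+3+3+2+2+0+0+3+5 = 37.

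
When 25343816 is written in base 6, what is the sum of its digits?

25343816 in base 6 is 2303112252.
Digit sum: 2+3+0+3+1+1+2+2+5+2 = 21.

21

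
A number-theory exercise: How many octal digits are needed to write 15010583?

8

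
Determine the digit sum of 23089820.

32

2+3+0+8+9+8+2+0 = 32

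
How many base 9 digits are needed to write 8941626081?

8941626081 in base 9 is 25064220040, which has 11 digits.

11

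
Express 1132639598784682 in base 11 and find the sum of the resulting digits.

92

1132639598784682 in base 11 is 2A899183572A17A.
Digit sum: 2+10+8+9+9+1+8+3+5+7+2+10+1+7+10 = 92.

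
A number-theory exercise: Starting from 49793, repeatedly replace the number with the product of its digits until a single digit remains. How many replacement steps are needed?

49793 → 6804 → 0 (2 steps)

2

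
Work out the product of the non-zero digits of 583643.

8640

5×8×3×6×4×3 = 8640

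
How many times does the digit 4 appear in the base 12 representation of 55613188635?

55613188635 in base 12 is A9408B22A3.
The digit 4 appears 1 time.

1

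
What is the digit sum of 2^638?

868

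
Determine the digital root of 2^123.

8

The digital root of n equals n mod 9 (or 9 when 9 | n), so we need 2^123 mod 9.
2^123 ≡ 8 (mod 9), so the digital root is 8.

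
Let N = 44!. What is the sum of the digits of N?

44! = 2658271574788448768043625811014615890319638528000000000
Sum of its 55 digits: 216.

216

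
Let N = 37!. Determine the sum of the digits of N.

37! = 13763753091226345046315979581580902400000000
Sum of its 44 digits: 153.

153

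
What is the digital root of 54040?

5+4+0+4+0 = 13
1+3 = 4
(Equivalently, 54040 mod 9 = 4.)

4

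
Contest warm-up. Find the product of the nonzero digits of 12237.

1×2×2×3×7 = 84

84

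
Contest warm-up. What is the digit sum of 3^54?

3^54 = 58149737003040059690390169
Sum of its 26 digits: 108.

108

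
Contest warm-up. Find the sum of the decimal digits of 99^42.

360

99^42 = 655659220574143871710965660687518338457270174604234017129973823099254490501528605801
Sum of its 84 digits: 360.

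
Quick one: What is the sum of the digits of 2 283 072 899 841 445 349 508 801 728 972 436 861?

177

2+2+8+3+0+7+2+8+9+9+8+4+1+4+4+5+3+4+9+5+0+8+8+0+1+7+2+8+9+7+2+4+3+6+8+6+1 = 177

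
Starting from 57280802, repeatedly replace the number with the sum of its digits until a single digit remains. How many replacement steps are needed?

2

57280802 → 32 → 5 (2 steps)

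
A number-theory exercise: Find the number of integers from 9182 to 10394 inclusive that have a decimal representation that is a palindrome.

12

The integers in [9182, 10394] that have a decimal representation that is a palindrome: 9229, 9339, 9449, 9559, 9669, 9779, …, 10201, 10301.
12 qualify.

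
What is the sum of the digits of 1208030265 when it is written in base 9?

1208030265 in base 9 is 3105107880.
Digit sum: 3+1+0+5+1+0+7+8+8+0 = 33.

33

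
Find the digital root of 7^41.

The digital root of n equals n mod 9 (or 9 when 9 | n), so we need 7^41 mod 9.
7^41 ≡ 4 (mod 9), so the digital root is 4.

4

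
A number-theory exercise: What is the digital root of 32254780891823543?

2

3+2+2+5+4+7+8+0+8+9+1+8+2+3+5+4+3 = 74
7+4 = 11
1+1 = 2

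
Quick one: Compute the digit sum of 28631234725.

43

2+8+6+3+1+2+3+4+7+2+5 = 43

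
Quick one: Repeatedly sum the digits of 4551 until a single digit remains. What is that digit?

4+5+5+1 = 15
1+5 = 6
(Equivalently, 4551 mod 9 = 6.)

6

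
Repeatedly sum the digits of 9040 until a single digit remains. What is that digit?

9+0+4+0 = 13
1+3 = 4
(Equivalently, 9040 mod 9 = 4.)

4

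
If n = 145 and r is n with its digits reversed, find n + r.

686

Reverse of 145 is 541.
145 + 541 = 686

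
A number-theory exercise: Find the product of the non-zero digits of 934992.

17496

9×3×4×9×9×2 = 17496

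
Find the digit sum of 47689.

4+7+6+8+9 = 34

34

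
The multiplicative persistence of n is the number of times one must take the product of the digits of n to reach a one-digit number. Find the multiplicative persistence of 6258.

6258 → 480 → 0 (2 steps)

2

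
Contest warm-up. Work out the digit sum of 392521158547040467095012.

3+9+2+5+2+1+1+5+8+5+4+7+0+4+0+4+6+7+0+9+5+0+1+2 = 90

90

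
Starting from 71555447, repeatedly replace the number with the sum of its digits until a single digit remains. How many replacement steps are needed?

3

71555447 → 38 → 11 → 2 (3 steps)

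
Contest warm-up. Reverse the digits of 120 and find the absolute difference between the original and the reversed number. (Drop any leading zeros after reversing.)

Reverse of 120 is 21.
|120 − 21| = 99

99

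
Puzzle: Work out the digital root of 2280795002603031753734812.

2+2+8+0+7+9+5+0+0+2+6+0+3+0+3+1+7+5+3+7+3+4+8+1+2 = 88
8+8 = 16
1+6 = 7

7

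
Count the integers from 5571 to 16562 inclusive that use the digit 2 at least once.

The integers in [5571, 16562] that use the digit 2 at least once: 5572, 5582, 5592, 5602, 5612, 5620, …, 16552, 16562.
3710 qualify.

3710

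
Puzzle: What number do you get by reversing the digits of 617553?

355716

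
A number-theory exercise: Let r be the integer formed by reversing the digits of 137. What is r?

731

Reversing 137 gives 731.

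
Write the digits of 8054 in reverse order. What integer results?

4508

Reversing 8054 gives 4508.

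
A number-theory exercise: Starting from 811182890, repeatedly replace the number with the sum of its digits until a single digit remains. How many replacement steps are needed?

3

811182890 → 38 → 11 → 2 (3 steps)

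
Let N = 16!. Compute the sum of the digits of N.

63

16! = 20922789888000
Sum of its 14 digits: 63.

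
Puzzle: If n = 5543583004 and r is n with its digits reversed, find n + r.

Reverse of 5543583004 is 4003853455.
5543583004 + 4003853455 = 9547436459

9547436459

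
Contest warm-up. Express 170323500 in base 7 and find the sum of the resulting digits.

170323500 in base 7 is 4135503654.
Digit sum: 4+1+3+5+5+0+3+6+5+4 = 36.

36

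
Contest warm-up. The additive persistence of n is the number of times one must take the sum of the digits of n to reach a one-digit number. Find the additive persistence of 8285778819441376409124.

8285778819441376409124 → 108 → 9 (2 steps)

2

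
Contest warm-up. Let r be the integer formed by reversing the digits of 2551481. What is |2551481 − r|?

Reverse of 2551481 is 1841552.
|2551481 − 1841552| = 709929

709929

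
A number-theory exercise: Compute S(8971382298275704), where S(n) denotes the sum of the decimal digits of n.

8+9+7+1+3+8+2+2+9+8+2+7+5+7+0+4 = 82

82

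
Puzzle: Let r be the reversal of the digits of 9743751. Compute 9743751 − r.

Reverse of 9743751 is 1573479.
9743751 − 1573479 = 8170272

8170272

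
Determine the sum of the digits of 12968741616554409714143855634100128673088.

173

1+2+9+6+8+7+4+1+6+1+6+5+5+4+4+0+9+7+1+4+1+4+3+8+5+5+6+3+4+1+0+0+1+2+8+6+7+3+0+8+8 = 173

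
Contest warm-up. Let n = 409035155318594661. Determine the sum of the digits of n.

4+0+9+0+3+5+1+5+5+3+1+8+5+9+4+6+6+1 = 75

75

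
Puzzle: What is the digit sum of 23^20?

115

23^20 = 1716155831334586342923895201
Sum of its 28 digits: 115.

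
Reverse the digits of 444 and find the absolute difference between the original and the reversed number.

0

Reverse of 444 is 444.
|444 − 444| = 0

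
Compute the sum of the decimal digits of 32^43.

32^43 = 52656145834278593348959013841835216159447547700274555627155488768
Sum of its 65 digits: 311.

311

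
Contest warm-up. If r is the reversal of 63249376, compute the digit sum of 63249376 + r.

Reversal of 63249376 is 67394236; 63249376 + 67394236 = 130643612.
Digit sum of 130643612: 1+3+0+6+4+3+6+1+2 = 26.

26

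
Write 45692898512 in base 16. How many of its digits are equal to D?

1

45692898512 in base 16 is AA3824CD0.
The digit D appears 1 time.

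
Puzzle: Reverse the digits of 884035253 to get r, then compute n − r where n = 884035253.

Reverse of 884035253 is 352530488.
884035253 − 352530488 = 531504765

531504765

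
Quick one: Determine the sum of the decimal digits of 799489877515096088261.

7+9+9+4+8+9+8+7+7+5+1+5+0+9+6+0+8+8+2+6+1 = 119

119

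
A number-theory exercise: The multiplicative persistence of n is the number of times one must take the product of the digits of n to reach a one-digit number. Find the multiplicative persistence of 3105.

1

3105 → 0 (1 step)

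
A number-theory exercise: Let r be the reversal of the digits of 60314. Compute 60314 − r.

19008

Reverse of 60314 is 41306.
60314 − 41306 = 19008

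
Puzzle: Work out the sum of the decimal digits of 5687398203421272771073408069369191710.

5+6+8+7+3+9+8+2+0+3+4+2+1+2+7+2+7+7+1+0+7+3+4+0+8+0+6+9+3+6+9+1+9+1+7+1+0 = 158

158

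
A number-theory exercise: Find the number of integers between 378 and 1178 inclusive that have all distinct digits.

506

The integers in [378, 1178] that have all distinct digits: 378, 379, 380, 381, 382, 384, …, 1097, 1098.
506 qualify.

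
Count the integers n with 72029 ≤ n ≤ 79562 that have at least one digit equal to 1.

2077

The integers in [72029, 79562] that have at least one digit equal to 1: 72031, 72041, 72051, 72061, 72071, 72081, …, 79551, 79561.
2077 qualify.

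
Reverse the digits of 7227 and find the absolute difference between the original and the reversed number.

0

Reverse of 7227 is 7227.
|7227 − 7227| = 0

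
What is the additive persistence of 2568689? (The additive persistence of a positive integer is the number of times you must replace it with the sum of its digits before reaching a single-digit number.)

2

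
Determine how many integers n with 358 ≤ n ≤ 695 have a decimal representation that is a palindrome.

The integers in [358, 695] that have a decimal representation that is a palindrome: 363, 373, 383, 393, 404, 414, …, 676, 686.
33 qualify.

33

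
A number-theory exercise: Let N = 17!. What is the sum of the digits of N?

17! = 355687428096000
Sum of its 15 digits: 63.

63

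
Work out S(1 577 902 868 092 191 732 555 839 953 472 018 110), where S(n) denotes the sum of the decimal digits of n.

163

1+5+7+7+9+0+2+8+6+8+0+9+2+1+9+1+7+3+2+5+5+5+8+3+9+9+5+3+4+7+2+0+1+8+1+1+0 = 163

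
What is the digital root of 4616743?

4+6+1+6+7+4+3 = 31
3+1 = 4

4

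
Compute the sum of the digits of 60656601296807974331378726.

122

6+0+6+5+6+6+0+1+2+9+6+8+0+7+9+7+4+3+3+1+3+7+8+7+2+6 = 122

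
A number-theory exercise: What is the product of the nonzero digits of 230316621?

1296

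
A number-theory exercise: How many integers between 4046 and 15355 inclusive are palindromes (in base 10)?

113

The integers in [4046, 15355] that are palindromes (in base 10): 4114, 4224, 4334, 4444, 4554, 4664, …, 15251, 15351.
113 qualify.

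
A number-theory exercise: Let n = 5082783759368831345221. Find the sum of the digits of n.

5+0+8+2+7+8+3+7+5+9+3+6+8+8+3+1+3+4+5+2+2+1 = 100

100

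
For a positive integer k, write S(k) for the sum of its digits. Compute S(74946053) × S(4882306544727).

2280

S(74946053) = 7+4+9+4+6+0+5+3 = 38.
S(4882306544727) = 4+8+8+2+3+0+6+5+4+4+7+2+7 = 60.
38 · 60 = 2280.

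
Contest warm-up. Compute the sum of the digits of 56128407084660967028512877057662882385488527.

213

5+6+1+2+8+4+0+7+0+8+4+6+6+0+9+6+7+0+2+8+5+1+2+8+7+7+0+5+7+6+6+2+8+8+2+3+8+5+4+8+8+5+2+7 = 213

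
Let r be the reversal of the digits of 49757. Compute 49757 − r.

-26037

Reverse of 49757 is 75794.
49757 − 75794 = -26037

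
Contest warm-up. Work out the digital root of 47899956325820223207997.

1

4+7+8+9+9+9+5+6+3+2+5+8+2+0+2+2+3+2+0+7+9+9+7 = 118
1+1+8 = 10
1+0 = 1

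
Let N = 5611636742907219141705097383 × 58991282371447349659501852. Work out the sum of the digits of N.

297

5611636742907219141705097383 × 58991282371447349659501852 = 331037647666828859628889288404987656826549828928853316
Sum of its 54 digits: 297.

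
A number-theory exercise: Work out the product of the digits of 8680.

0

8×6×8×0 = 0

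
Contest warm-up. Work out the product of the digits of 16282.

192

1×6×2×8×2 = 192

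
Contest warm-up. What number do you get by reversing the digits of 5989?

Reversing 5989 gives 9895.

9895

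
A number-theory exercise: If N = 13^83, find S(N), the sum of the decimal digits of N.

13^83 = 286614555192773908454903515714796349532804586806614556377660299844524707381194798580194256597
Sum of its 93 digits: 457.

457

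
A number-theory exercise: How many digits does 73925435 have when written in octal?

9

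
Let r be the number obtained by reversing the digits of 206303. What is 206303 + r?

Reverse of 206303 is 303602.
206303 + 303602 = 509905

509905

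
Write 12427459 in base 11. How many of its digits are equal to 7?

1

12427459 in base 11 is 7018A30.
The digit 7 appears 1 time.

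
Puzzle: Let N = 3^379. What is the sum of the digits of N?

846

3^379 = 6744589758816132177641561380834646393584875358896360180857195402033891106610172669575706155000580256998703596722646528006242677259989321862877165454212746914255442596431063666487867
Sum of its 181 digits: 846.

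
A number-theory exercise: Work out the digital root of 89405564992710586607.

2

8+9+4+0+5+5+6+4+9+9+2+7+1+0+5+8+6+6+0+7 = 101
1+0+1 = 2
(Equivalently, 89405564992710586607 mod 9 = 2.)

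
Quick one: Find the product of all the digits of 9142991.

5832

9×1×4×2×9×9×1 = 5832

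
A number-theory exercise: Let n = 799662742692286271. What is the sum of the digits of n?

7+9+9+6+6+2+7+4+2+6+9+2+2+8+6+2+7+1 = 95

95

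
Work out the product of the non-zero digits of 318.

24

3×1×8 = 24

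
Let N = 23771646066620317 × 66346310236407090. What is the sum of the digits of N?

159

23771646066620317 × 66346310236407090 = 1577161004766057875099925276847530
Sum of its 34 digits: 159.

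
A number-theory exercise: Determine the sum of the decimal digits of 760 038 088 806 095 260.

7+6+0+0+3+8+0+8+8+8+0+6+0+9+5+2+6+0 = 76

76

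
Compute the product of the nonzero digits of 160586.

1440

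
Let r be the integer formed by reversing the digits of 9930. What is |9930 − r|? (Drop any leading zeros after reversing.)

9531

Reverse of 9930 is 399.
|9930 − 399| = 9531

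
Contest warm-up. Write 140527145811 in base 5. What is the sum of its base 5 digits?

35

140527145811 in base 5 is 4300244422131221.
Digit sum: 4+3+0+0+2+4+4+4+2+2+1+3+1+2+2+1 = 35.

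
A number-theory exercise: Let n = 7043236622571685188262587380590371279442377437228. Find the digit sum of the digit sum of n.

5

First digit sum: 221.
2+2+1 = 5.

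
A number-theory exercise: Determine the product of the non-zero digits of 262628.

2304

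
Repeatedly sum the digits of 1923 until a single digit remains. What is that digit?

1+9+2+3 = 15
1+5 = 6
(Equivalently, 1923 mod 9 = 6.)

6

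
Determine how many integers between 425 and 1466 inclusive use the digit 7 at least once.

The integers in [425, 1466] that use the digit 7 at least once: 427, 437, 447, 457, 467, 470, …, 1447, 1457.
275 qualify.

275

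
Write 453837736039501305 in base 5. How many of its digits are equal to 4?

5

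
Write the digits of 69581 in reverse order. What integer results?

18596

Reversing 69581 gives 18596.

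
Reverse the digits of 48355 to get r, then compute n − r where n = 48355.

Reverse of 48355 is 55384.
48355 − 55384 = -7029

-7029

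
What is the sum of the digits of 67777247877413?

6+7+7+7+7+2+4+7+8+7+7+4+1+3 = 77

77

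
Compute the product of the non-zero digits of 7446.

672

7×4×4×6 = 672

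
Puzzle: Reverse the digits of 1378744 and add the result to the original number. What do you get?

Reverse of 1378744 is 4478731.
1378744 + 4478731 = 5857475

5857475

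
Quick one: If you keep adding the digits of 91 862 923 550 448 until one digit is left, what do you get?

3

9+1+8+6+2+9+2+3+5+5+0+4+4+8 = 66
6+6 = 12
1+2 = 3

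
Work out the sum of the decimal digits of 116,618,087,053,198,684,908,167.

113

1+1+6+6+1+8+0+8+7+0+5+3+1+9+8+6+8+4+9+0+8+1+6+7 = 113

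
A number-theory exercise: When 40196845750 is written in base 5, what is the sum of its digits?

40196845750 in base 5 is 1124310343031000.
Digit sum: 1+1+2+4+3+1+0+3+4+3+0+3+1+0+0+0 = 26.

26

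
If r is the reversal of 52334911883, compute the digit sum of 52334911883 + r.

49

Reversal of 52334911883 is 38811943325; 52334911883 + 38811943325 = 91146855208.
Digit sum of 91146855208: 9+1+1+4+6+8+5+5+2+0+8 = 49.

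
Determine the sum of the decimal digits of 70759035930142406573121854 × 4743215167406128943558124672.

70759035930142406573121854 × 4743215167406128943558124672 = 335625332454886707837012193572524794357134600779781888
Sum of its 54 digits: 252.

252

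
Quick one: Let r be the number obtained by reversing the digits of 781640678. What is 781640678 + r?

Reverse of 781640678 is 876046187.
781640678 + 876046187 = 1657686865

1657686865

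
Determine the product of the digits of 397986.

81648

3×9×7×9×8×6 = 81648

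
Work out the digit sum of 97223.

23

9+7+2+2+3 = 23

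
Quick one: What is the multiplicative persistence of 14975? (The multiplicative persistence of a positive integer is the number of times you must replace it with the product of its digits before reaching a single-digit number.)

2

14975 → 1260 → 0 (2 steps)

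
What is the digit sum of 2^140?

2^140 = 1393796574908163946345982392040522594123776
Sum of its 43 digits: 202.

202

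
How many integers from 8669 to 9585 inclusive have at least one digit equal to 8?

440

The integers in [8669, 9585] that have at least one digit equal to 8: 8669, 8670, 8671, 8672, 8673, 8674, …, 9584, 9585.
440 qualify.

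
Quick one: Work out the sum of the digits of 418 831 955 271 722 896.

4+1+8+8+3+1+9+5+5+2+7+1+7+2+2+8+9+6 = 88

88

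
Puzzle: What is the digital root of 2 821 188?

3

2+8+2+1+1+8+8 = 30
3+0 = 3
(Equivalently, 2 821 188 mod 9 = 3.)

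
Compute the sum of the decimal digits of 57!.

57! = 40526919504877216755680601905432322134980384796226602145184481280000000000000
Sum of its 77 digits: 270.

270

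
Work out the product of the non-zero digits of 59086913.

5×9×8×6×9×1×3 = 58320

58320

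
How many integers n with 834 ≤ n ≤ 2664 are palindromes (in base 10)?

34

The integers in [834, 2664] that are palindromes (in base 10): 838, 848, 858, 868, 878, 888, …, 2552, 2662.
34 qualify.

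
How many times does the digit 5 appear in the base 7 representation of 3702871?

1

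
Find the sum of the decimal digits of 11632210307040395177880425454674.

1+1+6+3+2+2+1+0+3+0+7+0+4+0+3+9+5+1+7+7+8+8+0+4+2+5+4+5+4+6+7+4 = 119

119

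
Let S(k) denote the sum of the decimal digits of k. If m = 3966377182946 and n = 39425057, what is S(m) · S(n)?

S(3966377182946) = 3+9+6+6+3+7+7+1+8+2+9+4+6 = 71.
S(39425057) = 3+9+4+2+5+0+5+7 = 35.
71 · 35 = 2485.

2485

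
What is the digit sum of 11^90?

11^90 = 5313022611848274220306942020010322294782998220478746610447439292453978364647240204594326581401
Sum of its 94 digits: 370.

370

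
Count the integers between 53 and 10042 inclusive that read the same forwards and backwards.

The integers in [53, 10042] that read the same forwards and backwards: 55, 66, 77, 88, 99, 101, …, 9999, 10001.
186 qualify.

186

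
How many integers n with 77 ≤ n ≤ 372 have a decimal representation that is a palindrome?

The integers in [77, 372] that have a decimal representation that is a palindrome: 77, 88, 99, 101, 111, 121, …, 353, 363.
30 qualify.

30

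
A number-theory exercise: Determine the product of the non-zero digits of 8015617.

8×1×5×6×1×7 = 1680

1680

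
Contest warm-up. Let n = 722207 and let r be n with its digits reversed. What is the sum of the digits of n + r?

22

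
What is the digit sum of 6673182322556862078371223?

6+6+7+3+1+8+2+3+2+2+5+5+6+8+6+2+0+7+8+3+7+1+2+2+3 = 105

105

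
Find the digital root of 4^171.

The digital root of n equals n mod 9 (or 9 when 9 | n), so we need 4^171 mod 9.
4^171 ≡ 1 (mod 9), so the digital root is 1.

1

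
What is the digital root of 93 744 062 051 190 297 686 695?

1

9+3+7+4+4+0+6+2+0+5+1+1+9+0+2+9+7+6+8+6+6+9+5 = 109
1+0+9 = 10
1+0 = 1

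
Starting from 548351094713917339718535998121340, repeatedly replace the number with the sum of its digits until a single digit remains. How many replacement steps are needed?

3

548351094713917339718535998121340 → 148 → 13 → 4 (3 steps)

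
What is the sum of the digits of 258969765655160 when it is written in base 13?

92

258969765655160 in base 13 is B166989A88961.
Digit sum: 11+1+6+6+9+8+9+10+8+8+9+6+1 = 92.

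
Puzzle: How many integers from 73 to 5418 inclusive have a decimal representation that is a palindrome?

The integers in [73, 5418] that have a decimal representation that is a palindrome: 77, 88, 99, 101, 111, 121, …, 5225, 5335.
137 qualify.

137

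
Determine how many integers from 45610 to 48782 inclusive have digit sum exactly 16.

The integers in [45610, 48782] that have digit sum exactly 16: 45610, 45700, 46006, 46015, 46024, 46033, …, 48310, 48400.
66 qualify.

66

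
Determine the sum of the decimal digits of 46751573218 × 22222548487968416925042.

138

46751573218 × 22222548487968416925042 = 1038939102725810635942651480725156
Sum of its 34 digits: 138.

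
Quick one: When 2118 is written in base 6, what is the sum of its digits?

13

2118 in base 6 is 13450.
Digit sum: 1+3+4+5+0 = 13.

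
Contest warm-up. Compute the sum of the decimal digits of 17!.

17! = 355687428096000
Sum of its 15 digits: 63.

63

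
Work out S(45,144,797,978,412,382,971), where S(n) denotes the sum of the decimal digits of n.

102

4+5+1+4+4+7+9+7+9+7+8+4+1+2+3+8+2+9+7+1 = 102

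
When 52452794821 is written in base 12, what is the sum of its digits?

52452794821 in base 12 is A1BA402771.
Digit sum: 10+1+11+10+4+0+2+7+7+1 = 53.

53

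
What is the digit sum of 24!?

81

24! = 620448401733239439360000
Sum of its 24 digits: 81.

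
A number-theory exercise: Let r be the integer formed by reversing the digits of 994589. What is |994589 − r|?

Reverse of 994589 is 985499.
|994589 − 985499| = 9090

9090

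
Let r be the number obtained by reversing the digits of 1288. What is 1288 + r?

Reverse of 1288 is 8821.
1288 + 8821 = 10109

10109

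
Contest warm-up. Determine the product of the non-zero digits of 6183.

144

6×1×8×3 = 144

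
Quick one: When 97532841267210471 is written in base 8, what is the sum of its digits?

97532841267210471 in base 8 is 5324031506552524347.
Digit sum: 5+3+2+4+0+3+1+5+0+6+5+5+2+5+2+4+3+4+7 = 66.

66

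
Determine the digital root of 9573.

6

9+5+7+3 = 24
2+4 = 6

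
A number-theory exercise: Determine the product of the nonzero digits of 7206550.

7×2×6×5×5 = 2100

2100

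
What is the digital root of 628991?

8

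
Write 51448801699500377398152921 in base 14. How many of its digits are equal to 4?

4

51448801699500377398152921 in base 14 is 31CCB2963313CC465644041.
The digit 4 appears 4 times.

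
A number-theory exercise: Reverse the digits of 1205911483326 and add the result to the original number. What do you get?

7439752678347

Reverse of 1205911483326 is 6233841195021.
1205911483326 + 6233841195021 = 7439752678347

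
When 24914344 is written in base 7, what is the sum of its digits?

22

24914344 in base 7 is 421524400.
Digit sum: 4+2+1+5+2+4+4+0+0 = 22.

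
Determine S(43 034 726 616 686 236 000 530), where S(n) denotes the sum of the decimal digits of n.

81

4+3+0+3+4+7+2+6+6+1+6+6+8+6+2+3+6+0+0+0+5+3+0 = 81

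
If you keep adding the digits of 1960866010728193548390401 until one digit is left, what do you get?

1+9+6+0+8+6+6+0+1+0+7+2+8+1+9+3+5+4+8+3+9+0+4+0+1 = 101
1+0+1 = 2

2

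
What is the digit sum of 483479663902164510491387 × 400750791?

483479663902164510491387 × 400750791 = 193754857741206574191551138937117
Sum of its 33 digits: 147.

147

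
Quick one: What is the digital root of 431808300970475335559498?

4+3+1+8+0+8+3+0+0+9+7+0+4+7+5+3+3+5+5+5+9+4+9+8 = 110
1+1+0 = 2

2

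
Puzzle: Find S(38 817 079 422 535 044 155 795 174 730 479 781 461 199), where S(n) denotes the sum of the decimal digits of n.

192

3+8+8+1+7+0+7+9+4+2+2+5+3+5+0+4+4+1+5+5+7+9+5+1+7+4+7+3+0+4+7+9+7+8+1+4+6+1+1+9+9 = 192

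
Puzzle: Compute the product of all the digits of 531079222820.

5×3×1×0×7×9×2×2×2×8×2×0 = 0

0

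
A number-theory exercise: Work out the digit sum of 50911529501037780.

5+0+9+1+1+5+2+9+5+0+1+0+3+7+7+8+0 = 63

63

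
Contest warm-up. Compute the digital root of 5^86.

7

The digital root of n equals n mod 9 (or 9 when 9 | n), so we need 5^86 mod 9.
5^86 ≡ 7 (mod 9), so the digital root is 7.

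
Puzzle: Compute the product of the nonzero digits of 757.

7×5×7 = 245

245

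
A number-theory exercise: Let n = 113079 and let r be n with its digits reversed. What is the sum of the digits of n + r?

Reversal of 113079 is 970311; 113079 + 970311 = 1083390.
Digit sum of 1083390: 1+0+8+3+3+9+0 = 24.

24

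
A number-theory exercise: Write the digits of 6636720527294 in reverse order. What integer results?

Reversing 6636720527294 gives 4927250276366.

4927250276366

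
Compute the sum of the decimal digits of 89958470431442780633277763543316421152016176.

185

8+9+9+5+8+4+7+0+4+3+1+4+4+2+7+8+0+6+3+3+2+7+7+7+6+3+5+4+3+3+1+6+4+2+1+1+5+2+0+1+6+1+7+6 = 185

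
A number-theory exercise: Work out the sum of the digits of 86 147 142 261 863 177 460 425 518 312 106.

122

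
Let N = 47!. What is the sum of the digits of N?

47! = 258623241511168180642964355153611979969197632389120000000000
Sum of its 60 digits: 225.

225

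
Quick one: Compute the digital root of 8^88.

The digital root of n equals n mod 9 (or 9 when 9 | n), so we need 8^88 mod 9.
8^88 ≡ 1 (mod 9), so the digital root is 1.

1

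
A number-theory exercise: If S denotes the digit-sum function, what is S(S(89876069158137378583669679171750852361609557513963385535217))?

First digit sum: 299.
2+9+9 = 20.

20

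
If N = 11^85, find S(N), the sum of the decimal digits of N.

407

11^85 = 32989690295920386835890134305346271024600891770176817346352641662914097799127234258677851
Sum of its 89 digits: 407.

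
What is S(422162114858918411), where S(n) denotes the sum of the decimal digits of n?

68

4+2+2+1+6+2+1+1+4+8+5+8+9+1+8+4+1+1 = 68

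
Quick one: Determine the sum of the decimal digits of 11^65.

338

11^65 = 49037072529784926354564633467068256934391775784906793870653283088651
Sum of its 68 digits: 338.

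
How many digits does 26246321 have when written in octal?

9

26246321 in base 8 is 144076261, which has 9 digits.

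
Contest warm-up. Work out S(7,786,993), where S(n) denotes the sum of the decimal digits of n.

7+7+8+6+9+9+3 = 49

49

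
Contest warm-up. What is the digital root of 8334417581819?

8+3+3+4+4+1+7+5+8+1+8+1+9 = 62
6+2 = 8
(Equivalently, 8334417581819 mod 9 = 8.)

8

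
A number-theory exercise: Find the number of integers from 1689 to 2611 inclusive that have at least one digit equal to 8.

255

The integers in [1689, 2611] that have at least one digit equal to 8: 1689, 1698, 1708, 1718, 1728, 1738, …, 2598, 2608.
255 qualify.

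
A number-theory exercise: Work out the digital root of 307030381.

3+0+7+0+3+0+3+8+1 = 25
2+5 = 7
(Equivalently, 307030381 mod 9 = 7.)

7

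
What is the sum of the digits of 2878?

2+8+7+8 = 25

25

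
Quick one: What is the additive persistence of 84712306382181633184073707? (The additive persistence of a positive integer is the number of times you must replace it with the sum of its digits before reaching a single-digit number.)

2

84712306382181633184073707 → 103 → 4 (2 steps)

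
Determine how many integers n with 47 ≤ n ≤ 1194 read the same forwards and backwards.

97

The integers in [47, 1194] that read the same forwards and backwards: 55, 66, 77, 88, 99, 101, …, 1001, 1111.
97 qualify.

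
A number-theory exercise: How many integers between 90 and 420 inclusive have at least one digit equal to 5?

The integers in [90, 420] that have at least one digit equal to 5: 95, 105, 115, 125, 135, 145, …, 405, 415.
60 qualify.

60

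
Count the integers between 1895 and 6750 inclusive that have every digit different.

2447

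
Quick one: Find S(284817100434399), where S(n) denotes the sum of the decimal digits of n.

2+8+4+8+1+7+1+0+0+4+3+4+3+9+9 = 63

63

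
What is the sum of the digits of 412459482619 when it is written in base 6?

44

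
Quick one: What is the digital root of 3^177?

9

The digital root of n equals n mod 9 (or 9 when 9 | n), so we need 3^177 mod 9.
3^177 ≡ 0 (mod 9), so the digital root is 9.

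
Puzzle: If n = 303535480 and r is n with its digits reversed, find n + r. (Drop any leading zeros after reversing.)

Reverse of 303535480 is 84535303.
303535480 + 84535303 = 388070783

388070783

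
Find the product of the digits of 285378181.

2×8×5×3×7×8×1×8×1 = 107520

107520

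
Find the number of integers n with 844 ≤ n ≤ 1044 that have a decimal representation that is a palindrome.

The integers in [844, 1044] that have a decimal representation that is a palindrome: 848, 858, 868, 878, 888, 898, …, 999, 1001.
17 qualify.

17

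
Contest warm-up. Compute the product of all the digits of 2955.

2×9×5×5 = 450

450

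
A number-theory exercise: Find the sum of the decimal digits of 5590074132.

36

5+5+9+0+0+7+4+1+3+2 = 36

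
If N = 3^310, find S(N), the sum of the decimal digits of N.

648

3^310 = 8083304946930585013911810590884932969503714762980550286204433743937610914334142973787308373287276300034802855732870950234095113357081569792347793049
Sum of its 148 digits: 648.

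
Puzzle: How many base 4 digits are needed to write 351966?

10

351966 in base 4 is 1111323132, which has 10 digits.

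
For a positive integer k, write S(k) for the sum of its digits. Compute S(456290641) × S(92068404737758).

2590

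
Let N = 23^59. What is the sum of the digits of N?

23^59 = 219756801305995011868741136319862577205018109070321830013486322196049230779513287
Sum of its 81 digits: 326.

326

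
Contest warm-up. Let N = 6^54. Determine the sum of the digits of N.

6^54 = 1047532535594334222593508922191671036215296
Sum of its 43 digits: 171.

171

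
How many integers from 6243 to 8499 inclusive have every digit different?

1153

The integers in [6243, 8499] that have every digit different: 6243, 6245, 6247, 6248, 6249, 6250, …, 8496, 8497.
1153 qualify.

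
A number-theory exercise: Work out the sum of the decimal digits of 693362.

6+9+3+3+6+2 = 29

29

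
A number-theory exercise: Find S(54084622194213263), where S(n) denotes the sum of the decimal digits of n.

62

5+4+0+8+4+6+2+2+1+9+4+2+1+3+2+6+3 = 62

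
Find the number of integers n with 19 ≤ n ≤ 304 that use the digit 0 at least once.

The integers in [19, 304] that use the digit 0 at least once: 20, 30, 40, 50, 60, 70, …, 303, 304.
51 qualify.

51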